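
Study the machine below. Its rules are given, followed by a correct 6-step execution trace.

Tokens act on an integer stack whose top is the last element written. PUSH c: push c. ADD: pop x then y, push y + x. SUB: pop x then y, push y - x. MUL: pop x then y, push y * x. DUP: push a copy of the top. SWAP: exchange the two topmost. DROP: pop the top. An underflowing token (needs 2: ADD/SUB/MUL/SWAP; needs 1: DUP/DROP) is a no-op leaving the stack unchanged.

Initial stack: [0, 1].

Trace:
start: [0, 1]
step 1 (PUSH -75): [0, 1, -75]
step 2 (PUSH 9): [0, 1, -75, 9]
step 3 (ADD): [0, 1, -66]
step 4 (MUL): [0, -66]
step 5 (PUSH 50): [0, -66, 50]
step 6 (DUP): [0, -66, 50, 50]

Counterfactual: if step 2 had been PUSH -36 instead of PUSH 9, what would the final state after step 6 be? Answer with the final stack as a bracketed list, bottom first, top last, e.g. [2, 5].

[0, -111, 50, 50]

(re-executing from step 2 with the substitution; state before step 2: [0, 1, -75])
step 2 (PUSH -36): [0, 1, -75, -36]
step 3 (ADD): [0, 1, -111]
step 4 (MUL): [0, -111]
step 5 (PUSH 50): [0, -111, 50]
step 6 (DUP): [0, -111, 50, 50]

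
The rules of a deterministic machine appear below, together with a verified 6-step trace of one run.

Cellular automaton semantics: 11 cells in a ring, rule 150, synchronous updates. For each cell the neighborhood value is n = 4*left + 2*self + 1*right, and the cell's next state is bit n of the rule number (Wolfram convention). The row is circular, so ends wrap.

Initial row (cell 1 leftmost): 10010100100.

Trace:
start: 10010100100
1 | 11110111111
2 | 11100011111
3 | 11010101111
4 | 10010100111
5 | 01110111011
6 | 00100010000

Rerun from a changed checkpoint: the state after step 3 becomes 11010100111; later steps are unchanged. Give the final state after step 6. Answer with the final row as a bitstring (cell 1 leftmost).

state after step 3 := 11010100111
4 | 10010111011
5 | 01110010001
6 | 00101111011

00101111011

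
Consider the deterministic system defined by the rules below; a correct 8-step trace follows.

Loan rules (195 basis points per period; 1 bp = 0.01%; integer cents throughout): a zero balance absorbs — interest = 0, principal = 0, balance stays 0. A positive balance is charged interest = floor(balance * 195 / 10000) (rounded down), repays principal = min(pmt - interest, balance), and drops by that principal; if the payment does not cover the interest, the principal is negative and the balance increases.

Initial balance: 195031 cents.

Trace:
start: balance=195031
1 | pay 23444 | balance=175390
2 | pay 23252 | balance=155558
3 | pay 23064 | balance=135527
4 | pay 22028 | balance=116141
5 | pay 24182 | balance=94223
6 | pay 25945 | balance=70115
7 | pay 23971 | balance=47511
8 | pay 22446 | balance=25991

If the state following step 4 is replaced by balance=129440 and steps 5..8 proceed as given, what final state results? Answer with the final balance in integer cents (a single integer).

40358

state after step 4 := balance=129440
5 | pay 24182 | balance=107782
6 | pay 25945 | balance=83938
7 | pay 23971 | balance=61603
8 | pay 22446 | balance=40358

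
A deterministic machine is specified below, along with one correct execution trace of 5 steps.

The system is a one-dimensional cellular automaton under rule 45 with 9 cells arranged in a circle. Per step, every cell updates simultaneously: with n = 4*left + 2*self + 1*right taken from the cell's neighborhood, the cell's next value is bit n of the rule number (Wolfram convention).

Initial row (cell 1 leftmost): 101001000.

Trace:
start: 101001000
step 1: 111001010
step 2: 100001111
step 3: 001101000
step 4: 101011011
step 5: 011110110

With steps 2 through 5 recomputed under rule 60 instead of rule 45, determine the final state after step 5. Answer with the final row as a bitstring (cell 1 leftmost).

(re-executing steps 2..5 under rule 60; state before step 2: 111001010)
step 2: 100101111
step 3: 010111000
step 4: 011100100
step 5: 010010110

010010110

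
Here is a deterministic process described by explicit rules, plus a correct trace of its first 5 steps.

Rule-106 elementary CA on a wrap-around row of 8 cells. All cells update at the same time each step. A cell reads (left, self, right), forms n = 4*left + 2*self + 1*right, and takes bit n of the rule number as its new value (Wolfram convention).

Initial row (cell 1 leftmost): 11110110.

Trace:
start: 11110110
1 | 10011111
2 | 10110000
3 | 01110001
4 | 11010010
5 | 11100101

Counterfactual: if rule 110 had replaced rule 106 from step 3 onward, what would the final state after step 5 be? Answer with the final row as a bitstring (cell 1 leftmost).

(re-executing steps 3..5 under rule 110; state before step 3: 10110000)
3 | 11110001
4 | 00010011
5 | 00110111

00110111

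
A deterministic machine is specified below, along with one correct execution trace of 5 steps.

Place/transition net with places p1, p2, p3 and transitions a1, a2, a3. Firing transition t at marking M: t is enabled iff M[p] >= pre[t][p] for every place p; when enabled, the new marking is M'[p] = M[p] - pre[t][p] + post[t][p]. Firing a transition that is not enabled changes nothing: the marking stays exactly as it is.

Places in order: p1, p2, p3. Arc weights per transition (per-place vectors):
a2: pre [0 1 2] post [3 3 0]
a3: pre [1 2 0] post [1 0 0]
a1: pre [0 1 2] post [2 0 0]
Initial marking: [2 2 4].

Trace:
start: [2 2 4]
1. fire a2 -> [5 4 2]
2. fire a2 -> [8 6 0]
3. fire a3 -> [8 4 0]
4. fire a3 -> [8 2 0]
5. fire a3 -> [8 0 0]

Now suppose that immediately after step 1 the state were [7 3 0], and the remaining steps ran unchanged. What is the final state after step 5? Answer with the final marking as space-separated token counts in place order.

7 1 0

state after step 1 := [7 3 0]
2. fire a2 -> [7 3 0]
3. fire a3 -> [7 1 0]
4. fire a3 -> [7 1 0]
5. fire a3 -> [7 1 0]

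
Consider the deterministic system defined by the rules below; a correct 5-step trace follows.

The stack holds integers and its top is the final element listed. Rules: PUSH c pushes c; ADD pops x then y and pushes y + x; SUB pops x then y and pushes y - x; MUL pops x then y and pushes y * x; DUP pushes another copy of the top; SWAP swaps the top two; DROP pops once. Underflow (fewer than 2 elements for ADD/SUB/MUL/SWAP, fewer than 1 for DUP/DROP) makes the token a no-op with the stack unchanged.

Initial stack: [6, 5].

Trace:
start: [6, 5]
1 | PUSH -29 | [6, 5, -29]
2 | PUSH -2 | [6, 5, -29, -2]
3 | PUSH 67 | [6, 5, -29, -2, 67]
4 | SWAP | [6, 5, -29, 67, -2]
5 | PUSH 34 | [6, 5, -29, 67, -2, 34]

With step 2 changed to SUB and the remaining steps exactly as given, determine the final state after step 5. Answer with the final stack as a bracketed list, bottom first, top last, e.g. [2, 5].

[6, 67, 34, 34]

(re-executing from step 2 with the substitution; state before step 2: [6, 5, -29])
2 | SUB | [6, 34]
3 | PUSH 67 | [6, 34, 67]
4 | SWAP | [6, 67, 34]
5 | PUSH 34 | [6, 67, 34, 34]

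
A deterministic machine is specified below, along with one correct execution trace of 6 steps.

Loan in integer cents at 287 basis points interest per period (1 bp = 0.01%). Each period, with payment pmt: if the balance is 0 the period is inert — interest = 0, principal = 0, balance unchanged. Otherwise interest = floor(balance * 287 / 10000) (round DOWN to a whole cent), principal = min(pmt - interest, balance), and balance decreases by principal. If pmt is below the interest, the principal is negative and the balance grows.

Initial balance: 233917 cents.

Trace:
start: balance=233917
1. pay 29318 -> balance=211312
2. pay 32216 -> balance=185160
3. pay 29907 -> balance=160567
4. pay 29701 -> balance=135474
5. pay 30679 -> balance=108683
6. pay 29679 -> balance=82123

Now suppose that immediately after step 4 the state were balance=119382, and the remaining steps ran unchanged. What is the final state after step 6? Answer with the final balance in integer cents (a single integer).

state after step 4 := balance=119382
5. pay 30679 -> balance=92129
6. pay 29679 -> balance=65094

65094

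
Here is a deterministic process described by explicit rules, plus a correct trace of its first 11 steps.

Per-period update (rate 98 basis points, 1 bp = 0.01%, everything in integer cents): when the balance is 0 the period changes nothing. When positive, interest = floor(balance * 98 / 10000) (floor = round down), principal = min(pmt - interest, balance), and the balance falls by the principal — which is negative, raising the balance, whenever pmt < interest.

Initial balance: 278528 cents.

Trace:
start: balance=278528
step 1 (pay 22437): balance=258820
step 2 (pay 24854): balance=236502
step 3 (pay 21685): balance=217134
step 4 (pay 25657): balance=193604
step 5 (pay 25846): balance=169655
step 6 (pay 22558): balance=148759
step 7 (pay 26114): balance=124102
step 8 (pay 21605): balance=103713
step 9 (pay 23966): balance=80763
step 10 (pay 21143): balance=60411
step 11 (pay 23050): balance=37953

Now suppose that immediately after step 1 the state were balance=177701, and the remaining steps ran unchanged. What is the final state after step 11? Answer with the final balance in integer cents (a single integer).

0

state after step 1 := balance=177701
step 2 (pay 24854): balance=154588
step 3 (pay 21685): balance=134417
step 4 (pay 25657): balance=110077
step 5 (pay 25846): balance=85309
step 6 (pay 22558): balance=63587
step 7 (pay 26114): balance=38096
step 8 (pay 21605): balance=16864
step 9 (pay 23966): balance=0
step 10 (pay 21143): balance=0
step 11 (pay 23050): balance=0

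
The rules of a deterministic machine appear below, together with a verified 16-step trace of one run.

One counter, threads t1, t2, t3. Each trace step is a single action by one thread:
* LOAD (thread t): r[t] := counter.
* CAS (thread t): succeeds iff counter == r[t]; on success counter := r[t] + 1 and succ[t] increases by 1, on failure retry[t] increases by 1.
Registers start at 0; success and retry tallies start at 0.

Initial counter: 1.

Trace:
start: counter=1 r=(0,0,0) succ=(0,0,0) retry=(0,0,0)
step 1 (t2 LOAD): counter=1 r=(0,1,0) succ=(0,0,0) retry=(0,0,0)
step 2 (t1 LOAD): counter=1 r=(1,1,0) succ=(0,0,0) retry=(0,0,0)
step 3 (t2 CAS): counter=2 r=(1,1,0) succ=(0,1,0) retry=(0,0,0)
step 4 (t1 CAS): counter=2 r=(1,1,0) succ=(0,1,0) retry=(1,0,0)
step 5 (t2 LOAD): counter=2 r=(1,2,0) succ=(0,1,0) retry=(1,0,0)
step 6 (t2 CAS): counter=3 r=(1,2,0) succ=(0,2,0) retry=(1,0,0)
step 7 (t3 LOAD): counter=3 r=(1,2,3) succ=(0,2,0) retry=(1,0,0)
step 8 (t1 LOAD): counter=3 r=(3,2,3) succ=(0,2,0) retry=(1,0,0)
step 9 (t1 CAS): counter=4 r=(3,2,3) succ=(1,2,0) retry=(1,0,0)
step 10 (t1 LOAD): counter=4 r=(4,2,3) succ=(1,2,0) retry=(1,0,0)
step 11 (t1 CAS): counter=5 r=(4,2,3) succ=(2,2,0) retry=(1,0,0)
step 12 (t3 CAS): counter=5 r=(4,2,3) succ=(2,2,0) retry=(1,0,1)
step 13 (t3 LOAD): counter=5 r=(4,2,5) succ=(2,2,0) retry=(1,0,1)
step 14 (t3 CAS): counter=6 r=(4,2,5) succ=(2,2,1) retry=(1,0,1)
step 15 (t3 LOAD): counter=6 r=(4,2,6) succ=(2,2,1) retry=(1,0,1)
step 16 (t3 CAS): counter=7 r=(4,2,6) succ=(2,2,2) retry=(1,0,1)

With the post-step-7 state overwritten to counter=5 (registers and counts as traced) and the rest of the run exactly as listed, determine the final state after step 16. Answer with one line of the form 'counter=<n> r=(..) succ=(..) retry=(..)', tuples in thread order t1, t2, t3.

state after step 7 := counter=5 r=(1,2,3) succ=(0,2,0) retry=(1,0,0)
step 8 (t1 LOAD): counter=5 r=(5,2,3) succ=(0,2,0) retry=(1,0,0)
step 9 (t1 CAS): counter=6 r=(5,2,3) succ=(1,2,0) retry=(1,0,0)
step 10 (t1 LOAD): counter=6 r=(6,2,3) succ=(1,2,0) retry=(1,0,0)
step 11 (t1 CAS): counter=7 r=(6,2,3) succ=(2,2,0) retry=(1,0,0)
step 12 (t3 CAS): counter=7 r=(6,2,3) succ=(2,2,0) retry=(1,0,1)
step 13 (t3 LOAD): counter=7 r=(6,2,7) succ=(2,2,0) retry=(1,0,1)
step 14 (t3 CAS): counter=8 r=(6,2,7) succ=(2,2,1) retry=(1,0,1)
step 15 (t3 LOAD): counter=8 r=(6,2,8) succ=(2,2,1) retry=(1,0,1)
step 16 (t3 CAS): counter=9 r=(6,2,8) succ=(2,2,2) retry=(1,0,1)

counter=9 r=(6,2,8) succ=(2,2,2) retry=(1,0,1)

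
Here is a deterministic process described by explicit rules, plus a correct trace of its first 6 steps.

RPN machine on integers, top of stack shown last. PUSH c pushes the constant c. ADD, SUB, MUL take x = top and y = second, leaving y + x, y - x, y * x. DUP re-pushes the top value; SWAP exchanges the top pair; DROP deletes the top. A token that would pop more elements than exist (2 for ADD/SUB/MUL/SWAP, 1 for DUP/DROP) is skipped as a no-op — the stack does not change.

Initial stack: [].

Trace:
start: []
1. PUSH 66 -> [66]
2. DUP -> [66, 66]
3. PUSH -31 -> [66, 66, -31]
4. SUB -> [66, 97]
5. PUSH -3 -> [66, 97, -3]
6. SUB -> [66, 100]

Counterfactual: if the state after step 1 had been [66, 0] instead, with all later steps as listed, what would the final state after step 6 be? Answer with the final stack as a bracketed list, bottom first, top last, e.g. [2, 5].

state after step 1 := [66, 0]
2. DUP -> [66, 0, 0]
3. PUSH -31 -> [66, 0, 0, -31]
4. SUB -> [66, 0, 31]
5. PUSH -3 -> [66, 0, 31, -3]
6. SUB -> [66, 0, 34]

[66, 0, 34]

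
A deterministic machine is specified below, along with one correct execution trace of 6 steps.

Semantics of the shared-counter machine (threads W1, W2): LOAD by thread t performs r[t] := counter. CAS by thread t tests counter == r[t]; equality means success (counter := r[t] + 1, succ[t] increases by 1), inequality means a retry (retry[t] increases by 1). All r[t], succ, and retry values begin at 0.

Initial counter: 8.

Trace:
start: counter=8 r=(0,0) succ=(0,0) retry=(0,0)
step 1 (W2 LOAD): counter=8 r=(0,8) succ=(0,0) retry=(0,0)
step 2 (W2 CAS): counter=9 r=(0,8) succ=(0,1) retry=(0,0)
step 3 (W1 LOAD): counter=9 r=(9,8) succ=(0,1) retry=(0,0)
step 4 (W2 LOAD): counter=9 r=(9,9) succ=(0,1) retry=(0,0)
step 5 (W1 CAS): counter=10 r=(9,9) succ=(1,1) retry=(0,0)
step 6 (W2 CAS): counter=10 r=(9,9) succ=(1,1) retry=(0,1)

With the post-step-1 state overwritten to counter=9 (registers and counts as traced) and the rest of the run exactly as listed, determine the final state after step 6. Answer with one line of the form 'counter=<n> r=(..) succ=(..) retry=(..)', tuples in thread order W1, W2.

state after step 1 := counter=9 r=(0,8) succ=(0,0) retry=(0,0)
step 2 (W2 CAS): counter=9 r=(0,8) succ=(0,0) retry=(0,1)
step 3 (W1 LOAD): counter=9 r=(9,8) succ=(0,0) retry=(0,1)
step 4 (W2 LOAD): counter=9 r=(9,9) succ=(0,0) retry=(0,1)
step 5 (W1 CAS): counter=10 r=(9,9) succ=(1,0) retry=(0,1)
step 6 (W2 CAS): counter=10 r=(9,9) succ=(1,0) retry=(0,2)

counter=10 r=(9,9) succ=(1,0) retry=(0,2)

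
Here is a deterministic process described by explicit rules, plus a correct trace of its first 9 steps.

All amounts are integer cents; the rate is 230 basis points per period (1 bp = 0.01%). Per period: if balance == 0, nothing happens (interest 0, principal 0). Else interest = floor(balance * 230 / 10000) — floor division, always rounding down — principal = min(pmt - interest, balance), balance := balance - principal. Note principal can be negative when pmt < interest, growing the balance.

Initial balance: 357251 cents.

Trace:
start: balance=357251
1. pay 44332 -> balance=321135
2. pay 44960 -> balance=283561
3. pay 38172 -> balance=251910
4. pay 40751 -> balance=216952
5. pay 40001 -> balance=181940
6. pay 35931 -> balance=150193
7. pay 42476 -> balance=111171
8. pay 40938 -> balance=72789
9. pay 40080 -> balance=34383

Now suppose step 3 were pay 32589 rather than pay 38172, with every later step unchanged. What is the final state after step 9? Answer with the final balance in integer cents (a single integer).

40784

(re-executing from step 3 with the substitution; state before step 3: balance=283561)
3. pay 32589 -> balance=257493
4. pay 40751 -> balance=222664
5. pay 40001 -> balance=187784
6. pay 35931 -> balance=156172
7. pay 42476 -> balance=117287
8. pay 40938 -> balance=79046
9. pay 40080 -> balance=40784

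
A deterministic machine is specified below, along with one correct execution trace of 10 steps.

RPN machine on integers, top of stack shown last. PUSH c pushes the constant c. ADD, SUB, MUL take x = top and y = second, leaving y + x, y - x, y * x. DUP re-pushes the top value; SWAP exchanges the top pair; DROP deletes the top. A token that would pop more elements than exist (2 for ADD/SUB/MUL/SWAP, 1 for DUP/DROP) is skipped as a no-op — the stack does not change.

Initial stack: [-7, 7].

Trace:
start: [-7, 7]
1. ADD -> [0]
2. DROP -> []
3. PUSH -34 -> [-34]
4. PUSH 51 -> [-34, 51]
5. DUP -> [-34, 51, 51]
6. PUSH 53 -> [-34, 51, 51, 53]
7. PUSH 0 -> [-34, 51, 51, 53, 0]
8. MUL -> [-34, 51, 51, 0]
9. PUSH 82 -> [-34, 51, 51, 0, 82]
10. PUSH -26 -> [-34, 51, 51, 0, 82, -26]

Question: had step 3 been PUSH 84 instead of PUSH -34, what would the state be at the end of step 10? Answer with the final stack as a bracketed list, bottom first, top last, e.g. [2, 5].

(re-executing from step 3 with the substitution; state before step 3: [])
3. PUSH 84 -> [84]
4. PUSH 51 -> [84, 51]
5. DUP -> [84, 51, 51]
6. PUSH 53 -> [84, 51, 51, 53]
7. PUSH 0 -> [84, 51, 51, 53, 0]
8. MUL -> [84, 51, 51, 0]
9. PUSH 82 -> [84, 51, 51, 0, 82]
10. PUSH -26 -> [84, 51, 51, 0, 82, -26]

[84, 51, 51, 0, 82, -26]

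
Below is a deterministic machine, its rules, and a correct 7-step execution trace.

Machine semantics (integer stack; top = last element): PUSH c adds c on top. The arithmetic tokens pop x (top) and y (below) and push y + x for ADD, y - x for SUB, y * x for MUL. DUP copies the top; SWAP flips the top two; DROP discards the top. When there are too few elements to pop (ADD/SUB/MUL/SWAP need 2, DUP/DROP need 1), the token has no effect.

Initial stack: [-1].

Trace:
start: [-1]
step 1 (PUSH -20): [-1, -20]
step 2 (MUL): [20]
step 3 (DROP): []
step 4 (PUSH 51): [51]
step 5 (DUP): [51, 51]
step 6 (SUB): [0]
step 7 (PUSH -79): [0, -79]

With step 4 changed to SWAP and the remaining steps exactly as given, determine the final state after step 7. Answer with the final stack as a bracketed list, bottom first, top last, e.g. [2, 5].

(re-executing from step 4 with the substitution; state before step 4: [])
step 4 (SWAP): []
step 5 (DUP): []
step 6 (SUB): []
step 7 (PUSH -79): [-79]

[-79]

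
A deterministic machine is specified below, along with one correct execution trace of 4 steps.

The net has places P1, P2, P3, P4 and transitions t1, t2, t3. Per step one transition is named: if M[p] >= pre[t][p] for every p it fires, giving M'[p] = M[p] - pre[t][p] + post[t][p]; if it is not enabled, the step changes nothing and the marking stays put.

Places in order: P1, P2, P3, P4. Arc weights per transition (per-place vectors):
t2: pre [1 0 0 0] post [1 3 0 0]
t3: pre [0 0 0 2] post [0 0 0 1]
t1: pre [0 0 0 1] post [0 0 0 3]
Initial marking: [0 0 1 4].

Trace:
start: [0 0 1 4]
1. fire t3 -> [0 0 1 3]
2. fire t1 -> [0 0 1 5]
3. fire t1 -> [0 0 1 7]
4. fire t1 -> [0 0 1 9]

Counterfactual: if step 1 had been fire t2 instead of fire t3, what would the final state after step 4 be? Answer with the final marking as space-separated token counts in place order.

0 0 1 10

(re-executing from step 1 with the substitution; state before step 1: [0 0 1 4])
1. fire t2 -> [0 0 1 4]
2. fire t1 -> [0 0 1 6]
3. fire t1 -> [0 0 1 8]
4. fire t1 -> [0 0 1 10]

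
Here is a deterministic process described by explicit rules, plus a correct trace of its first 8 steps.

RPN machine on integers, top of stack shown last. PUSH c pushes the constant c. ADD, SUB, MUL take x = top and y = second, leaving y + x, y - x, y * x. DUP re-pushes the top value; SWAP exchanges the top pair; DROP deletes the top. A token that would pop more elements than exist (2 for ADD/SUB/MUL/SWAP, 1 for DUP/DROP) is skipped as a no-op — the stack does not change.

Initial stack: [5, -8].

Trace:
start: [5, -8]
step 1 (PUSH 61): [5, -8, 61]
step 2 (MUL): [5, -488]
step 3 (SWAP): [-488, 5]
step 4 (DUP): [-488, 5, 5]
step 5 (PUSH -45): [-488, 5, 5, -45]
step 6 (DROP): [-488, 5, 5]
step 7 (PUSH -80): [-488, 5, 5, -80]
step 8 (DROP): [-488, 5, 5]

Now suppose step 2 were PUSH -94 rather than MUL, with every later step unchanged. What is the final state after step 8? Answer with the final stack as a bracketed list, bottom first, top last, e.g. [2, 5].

[5, -8, -94, 61, 61]

(re-executing from step 2 with the substitution; state before step 2: [5, -8, 61])
step 2 (PUSH -94): [5, -8, 61, -94]
step 3 (SWAP): [5, -8, -94, 61]
step 4 (DUP): [5, -8, -94, 61, 61]
step 5 (PUSH -45): [5, -8, -94, 61, 61, -45]
step 6 (DROP): [5, -8, -94, 61, 61]
step 7 (PUSH -80): [5, -8, -94, 61, 61, -80]
step 8 (DROP): [5, -8, -94, 61, 61]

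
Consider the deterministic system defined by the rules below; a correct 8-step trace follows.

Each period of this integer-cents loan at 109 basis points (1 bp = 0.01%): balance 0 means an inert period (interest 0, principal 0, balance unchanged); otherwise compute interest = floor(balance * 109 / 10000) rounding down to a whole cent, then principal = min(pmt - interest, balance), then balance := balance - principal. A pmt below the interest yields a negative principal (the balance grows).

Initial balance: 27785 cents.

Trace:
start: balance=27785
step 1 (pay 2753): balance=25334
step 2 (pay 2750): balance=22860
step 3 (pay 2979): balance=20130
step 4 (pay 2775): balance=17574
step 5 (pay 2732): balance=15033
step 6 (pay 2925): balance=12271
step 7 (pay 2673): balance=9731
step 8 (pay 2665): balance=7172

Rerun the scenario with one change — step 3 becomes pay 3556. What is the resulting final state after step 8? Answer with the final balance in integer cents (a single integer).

(re-executing from step 3 with the substitution; state before step 3: balance=22860)
step 3 (pay 3556): balance=19553
step 4 (pay 2775): balance=16991
step 5 (pay 2732): balance=14444
step 6 (pay 2925): balance=11676
step 7 (pay 2673): balance=9130
step 8 (pay 2665): balance=6564

6564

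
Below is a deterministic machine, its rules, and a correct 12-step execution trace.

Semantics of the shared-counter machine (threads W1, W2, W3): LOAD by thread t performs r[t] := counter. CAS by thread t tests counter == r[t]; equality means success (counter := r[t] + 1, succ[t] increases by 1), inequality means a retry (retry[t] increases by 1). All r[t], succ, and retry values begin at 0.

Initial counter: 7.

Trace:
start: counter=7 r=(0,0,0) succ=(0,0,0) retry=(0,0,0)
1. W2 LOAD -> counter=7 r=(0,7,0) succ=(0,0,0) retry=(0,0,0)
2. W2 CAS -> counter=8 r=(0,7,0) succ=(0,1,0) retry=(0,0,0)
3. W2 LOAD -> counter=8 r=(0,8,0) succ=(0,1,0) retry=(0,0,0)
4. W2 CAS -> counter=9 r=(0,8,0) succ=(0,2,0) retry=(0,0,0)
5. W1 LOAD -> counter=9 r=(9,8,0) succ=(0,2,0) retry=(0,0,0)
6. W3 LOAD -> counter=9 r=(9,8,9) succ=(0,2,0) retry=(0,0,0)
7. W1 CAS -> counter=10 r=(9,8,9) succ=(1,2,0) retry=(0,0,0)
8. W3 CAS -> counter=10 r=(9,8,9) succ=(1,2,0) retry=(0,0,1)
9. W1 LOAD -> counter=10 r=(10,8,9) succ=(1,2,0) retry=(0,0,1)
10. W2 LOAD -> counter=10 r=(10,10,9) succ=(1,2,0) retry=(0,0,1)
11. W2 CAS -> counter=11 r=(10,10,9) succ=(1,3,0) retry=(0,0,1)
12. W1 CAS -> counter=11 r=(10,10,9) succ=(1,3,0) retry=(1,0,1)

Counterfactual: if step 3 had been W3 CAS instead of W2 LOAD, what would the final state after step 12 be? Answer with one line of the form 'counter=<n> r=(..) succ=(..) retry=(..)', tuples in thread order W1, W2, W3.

counter=10 r=(9,9,8) succ=(1,2,0) retry=(1,1,2)

(re-executing from step 3 with the substitution; state before step 3: counter=8 r=(0,7,0) succ=(0,1,0) retry=(0,0,0))
3. W3 CAS -> counter=8 r=(0,7,0) succ=(0,1,0) retry=(0,0,1)
4. W2 CAS -> counter=8 r=(0,7,0) succ=(0,1,0) retry=(0,1,1)
5. W1 LOAD -> counter=8 r=(8,7,0) succ=(0,1,0) retry=(0,1,1)
6. W3 LOAD -> counter=8 r=(8,7,8) succ=(0,1,0) retry=(0,1,1)
7. W1 CAS -> counter=9 r=(8,7,8) succ=(1,1,0) retry=(0,1,1)
8. W3 CAS -> counter=9 r=(8,7,8) succ=(1,1,0) retry=(0,1,2)
9. W1 LOAD -> counter=9 r=(9,7,8) succ=(1,1,0) retry=(0,1,2)
10. W2 LOAD -> counter=9 r=(9,9,8) succ=(1,1,0) retry=(0,1,2)
11. W2 CAS -> counter=10 r=(9,9,8) succ=(1,2,0) retry=(0,1,2)
12. W1 CAS -> counter=10 r=(9,9,8) succ=(1,2,0) retry=(1,1,2)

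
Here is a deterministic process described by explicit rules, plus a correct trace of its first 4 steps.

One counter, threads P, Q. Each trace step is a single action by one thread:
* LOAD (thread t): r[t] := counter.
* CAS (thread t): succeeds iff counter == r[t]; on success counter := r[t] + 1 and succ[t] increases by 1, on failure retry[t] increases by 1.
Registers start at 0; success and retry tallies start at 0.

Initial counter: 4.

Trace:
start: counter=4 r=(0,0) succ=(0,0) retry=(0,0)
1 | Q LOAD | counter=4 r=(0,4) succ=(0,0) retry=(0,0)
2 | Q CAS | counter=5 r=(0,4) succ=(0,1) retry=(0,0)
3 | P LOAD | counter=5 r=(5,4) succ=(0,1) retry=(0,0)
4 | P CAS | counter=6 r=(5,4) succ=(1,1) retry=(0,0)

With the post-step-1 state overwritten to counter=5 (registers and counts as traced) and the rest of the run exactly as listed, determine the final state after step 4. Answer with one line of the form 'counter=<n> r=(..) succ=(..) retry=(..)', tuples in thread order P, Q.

state after step 1 := counter=5 r=(0,4) succ=(0,0) retry=(0,0)
2 | Q CAS | counter=5 r=(0,4) succ=(0,0) retry=(0,1)
3 | P LOAD | counter=5 r=(5,4) succ=(0,0) retry=(0,1)
4 | P CAS | counter=6 r=(5,4) succ=(1,0) retry=(0,1)

counter=6 r=(5,4) succ=(1,0) retry=(0,1)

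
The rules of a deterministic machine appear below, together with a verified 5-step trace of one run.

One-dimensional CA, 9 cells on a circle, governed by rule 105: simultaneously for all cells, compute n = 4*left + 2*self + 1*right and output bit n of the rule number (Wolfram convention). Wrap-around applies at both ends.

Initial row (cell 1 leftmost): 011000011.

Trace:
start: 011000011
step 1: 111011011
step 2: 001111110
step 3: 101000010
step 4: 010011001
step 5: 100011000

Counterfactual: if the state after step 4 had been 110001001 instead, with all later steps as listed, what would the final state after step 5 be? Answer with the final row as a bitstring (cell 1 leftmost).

state after step 4 := 110001001
step 5: 010100001

010100001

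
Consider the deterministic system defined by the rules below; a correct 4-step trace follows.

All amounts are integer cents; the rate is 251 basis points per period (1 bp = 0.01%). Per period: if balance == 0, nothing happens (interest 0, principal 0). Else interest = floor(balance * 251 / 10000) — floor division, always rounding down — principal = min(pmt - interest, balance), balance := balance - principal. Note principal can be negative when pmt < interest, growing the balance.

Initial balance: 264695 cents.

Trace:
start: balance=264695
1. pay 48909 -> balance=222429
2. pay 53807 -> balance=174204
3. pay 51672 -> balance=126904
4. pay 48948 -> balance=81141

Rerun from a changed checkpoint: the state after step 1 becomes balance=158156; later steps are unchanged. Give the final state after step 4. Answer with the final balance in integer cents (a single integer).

state after step 1 := balance=158156
2. pay 53807 -> balance=108318
3. pay 51672 -> balance=59364
4. pay 48948 -> balance=11906

11906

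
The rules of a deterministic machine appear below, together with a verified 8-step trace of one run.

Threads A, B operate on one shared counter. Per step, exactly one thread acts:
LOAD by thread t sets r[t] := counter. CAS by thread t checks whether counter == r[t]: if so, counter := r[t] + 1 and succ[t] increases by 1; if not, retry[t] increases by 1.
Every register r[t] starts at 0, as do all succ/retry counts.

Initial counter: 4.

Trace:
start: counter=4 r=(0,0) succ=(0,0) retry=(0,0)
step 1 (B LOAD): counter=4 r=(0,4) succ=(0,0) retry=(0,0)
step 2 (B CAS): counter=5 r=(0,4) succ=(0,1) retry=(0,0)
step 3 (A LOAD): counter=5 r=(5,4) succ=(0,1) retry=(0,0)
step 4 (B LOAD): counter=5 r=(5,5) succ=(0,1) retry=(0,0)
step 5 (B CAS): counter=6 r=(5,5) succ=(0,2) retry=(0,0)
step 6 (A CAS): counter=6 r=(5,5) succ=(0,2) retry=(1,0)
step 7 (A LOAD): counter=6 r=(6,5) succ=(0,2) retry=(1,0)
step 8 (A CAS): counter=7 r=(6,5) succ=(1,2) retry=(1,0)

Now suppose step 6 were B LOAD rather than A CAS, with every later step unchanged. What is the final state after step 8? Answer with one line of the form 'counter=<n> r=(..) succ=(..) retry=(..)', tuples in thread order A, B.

counter=7 r=(6,6) succ=(1,2) retry=(0,0)

(re-executing from step 6 with the substitution; state before step 6: counter=6 r=(5,5) succ=(0,2) retry=(0,0))
step 6 (B LOAD): counter=6 r=(5,6) succ=(0,2) retry=(0,0)
step 7 (A LOAD): counter=6 r=(6,6) succ=(0,2) retry=(0,0)
step 8 (A CAS): counter=7 r=(6,6) succ=(1,2) retry=(0,0)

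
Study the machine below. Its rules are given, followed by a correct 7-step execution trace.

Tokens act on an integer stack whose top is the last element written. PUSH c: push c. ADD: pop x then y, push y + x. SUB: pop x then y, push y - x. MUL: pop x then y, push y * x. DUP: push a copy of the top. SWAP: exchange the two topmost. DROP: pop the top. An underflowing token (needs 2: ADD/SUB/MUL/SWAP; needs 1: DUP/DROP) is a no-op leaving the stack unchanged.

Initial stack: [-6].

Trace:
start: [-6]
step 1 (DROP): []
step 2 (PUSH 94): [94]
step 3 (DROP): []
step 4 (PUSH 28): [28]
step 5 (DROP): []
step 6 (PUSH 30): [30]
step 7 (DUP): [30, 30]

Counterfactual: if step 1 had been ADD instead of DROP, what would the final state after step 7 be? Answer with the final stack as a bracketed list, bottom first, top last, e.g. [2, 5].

(re-executing from step 1 with the substitution; state before step 1: [-6])
step 1 (ADD): [-6]
step 2 (PUSH 94): [-6, 94]
step 3 (DROP): [-6]
step 4 (PUSH 28): [-6, 28]
step 5 (DROP): [-6]
step 6 (PUSH 30): [-6, 30]
step 7 (DUP): [-6, 30, 30]

[-6, 30, 30]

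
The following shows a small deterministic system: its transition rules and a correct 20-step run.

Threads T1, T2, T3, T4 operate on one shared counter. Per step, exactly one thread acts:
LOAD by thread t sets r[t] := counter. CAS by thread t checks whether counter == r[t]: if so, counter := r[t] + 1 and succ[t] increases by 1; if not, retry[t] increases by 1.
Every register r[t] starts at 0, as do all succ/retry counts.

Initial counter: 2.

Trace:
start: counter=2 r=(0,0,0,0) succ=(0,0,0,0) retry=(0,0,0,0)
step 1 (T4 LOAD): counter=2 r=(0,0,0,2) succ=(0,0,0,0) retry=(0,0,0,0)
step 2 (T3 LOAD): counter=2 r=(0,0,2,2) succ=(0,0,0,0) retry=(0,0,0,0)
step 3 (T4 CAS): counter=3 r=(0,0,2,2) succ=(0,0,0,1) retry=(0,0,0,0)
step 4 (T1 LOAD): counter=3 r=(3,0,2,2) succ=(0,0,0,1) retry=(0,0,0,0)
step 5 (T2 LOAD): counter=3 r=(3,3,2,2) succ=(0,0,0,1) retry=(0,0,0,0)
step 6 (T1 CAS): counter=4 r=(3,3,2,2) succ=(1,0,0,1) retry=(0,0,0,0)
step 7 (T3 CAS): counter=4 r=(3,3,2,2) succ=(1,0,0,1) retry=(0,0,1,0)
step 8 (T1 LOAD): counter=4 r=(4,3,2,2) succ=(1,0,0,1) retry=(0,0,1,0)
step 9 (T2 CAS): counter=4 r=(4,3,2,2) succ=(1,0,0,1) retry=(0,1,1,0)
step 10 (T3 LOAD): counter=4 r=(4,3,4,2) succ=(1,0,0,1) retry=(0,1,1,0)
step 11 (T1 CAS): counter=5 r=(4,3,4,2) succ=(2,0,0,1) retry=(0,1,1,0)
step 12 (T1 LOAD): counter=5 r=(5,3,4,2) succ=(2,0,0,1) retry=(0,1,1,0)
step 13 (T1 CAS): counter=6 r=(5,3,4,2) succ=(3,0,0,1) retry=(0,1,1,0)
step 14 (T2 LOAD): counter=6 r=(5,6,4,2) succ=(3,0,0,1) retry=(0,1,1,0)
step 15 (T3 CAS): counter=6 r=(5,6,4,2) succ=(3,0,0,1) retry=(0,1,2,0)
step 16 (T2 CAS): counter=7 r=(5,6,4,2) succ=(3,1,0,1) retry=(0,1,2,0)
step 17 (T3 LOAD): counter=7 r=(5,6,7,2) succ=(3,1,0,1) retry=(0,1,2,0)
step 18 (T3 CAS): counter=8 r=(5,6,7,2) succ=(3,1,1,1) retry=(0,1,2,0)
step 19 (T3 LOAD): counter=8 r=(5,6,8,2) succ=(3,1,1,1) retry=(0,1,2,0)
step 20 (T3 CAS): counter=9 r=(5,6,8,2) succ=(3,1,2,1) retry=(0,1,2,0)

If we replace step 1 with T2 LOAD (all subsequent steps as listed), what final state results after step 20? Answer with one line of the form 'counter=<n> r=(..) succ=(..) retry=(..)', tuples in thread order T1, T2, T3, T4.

counter=8 r=(4,5,7,0) succ=(3,1,2,0) retry=(0,1,2,1)

(re-executing from step 1 with the substitution; state before step 1: counter=2 r=(0,0,0,0) succ=(0,0,0,0) retry=(0,0,0,0))
step 1 (T2 LOAD): counter=2 r=(0,2,0,0) succ=(0,0,0,0) retry=(0,0,0,0)
step 2 (T3 LOAD): counter=2 r=(0,2,2,0) succ=(0,0,0,0) retry=(0,0,0,0)
step 3 (T4 CAS): counter=2 r=(0,2,2,0) succ=(0,0,0,0) retry=(0,0,0,1)
step 4 (T1 LOAD): counter=2 r=(2,2,2,0) succ=(0,0,0,0) retry=(0,0,0,1)
step 5 (T2 LOAD): counter=2 r=(2,2,2,0) succ=(0,0,0,0) retry=(0,0,0,1)
step 6 (T1 CAS): counter=3 r=(2,2,2,0) succ=(1,0,0,0) retry=(0,0,0,1)
step 7 (T3 CAS): counter=3 r=(2,2,2,0) succ=(1,0,0,0) retry=(0,0,1,1)
step 8 (T1 LOAD): counter=3 r=(3,2,2,0) succ=(1,0,0,0) retry=(0,0,1,1)
step 9 (T2 CAS): counter=3 r=(3,2,2,0) succ=(1,0,0,0) retry=(0,1,1,1)
step 10 (T3 LOAD): counter=3 r=(3,2,3,0) succ=(1,0,0,0) retry=(0,1,1,1)
step 11 (T1 CAS): counter=4 r=(3,2,3,0) succ=(2,0,0,0) retry=(0,1,1,1)
step 12 (T1 LOAD): counter=4 r=(4,2,3,0) succ=(2,0,0,0) retry=(0,1,1,1)
step 13 (T1 CAS): counter=5 r=(4,2,3,0) succ=(3,0,0,0) retry=(0,1,1,1)
step 14 (T2 LOAD): counter=5 r=(4,5,3,0) succ=(3,0,0,0) retry=(0,1,1,1)
step 15 (T3 CAS): counter=5 r=(4,5,3,0) succ=(3,0,0,0) retry=(0,1,2,1)
step 16 (T2 CAS): counter=6 r=(4,5,3,0) succ=(3,1,0,0) retry=(0,1,2,1)
step 17 (T3 LOAD): counter=6 r=(4,5,6,0) succ=(3,1,0,0) retry=(0,1,2,1)
step 18 (T3 CAS): counter=7 r=(4,5,6,0) succ=(3,1,1,0) retry=(0,1,2,1)
step 19 (T3 LOAD): counter=7 r=(4,5,7,0) succ=(3,1,1,0) retry=(0,1,2,1)
step 20 (T3 CAS): counter=8 r=(4,5,7,0) succ=(3,1,2,0) retry=(0,1,2,1)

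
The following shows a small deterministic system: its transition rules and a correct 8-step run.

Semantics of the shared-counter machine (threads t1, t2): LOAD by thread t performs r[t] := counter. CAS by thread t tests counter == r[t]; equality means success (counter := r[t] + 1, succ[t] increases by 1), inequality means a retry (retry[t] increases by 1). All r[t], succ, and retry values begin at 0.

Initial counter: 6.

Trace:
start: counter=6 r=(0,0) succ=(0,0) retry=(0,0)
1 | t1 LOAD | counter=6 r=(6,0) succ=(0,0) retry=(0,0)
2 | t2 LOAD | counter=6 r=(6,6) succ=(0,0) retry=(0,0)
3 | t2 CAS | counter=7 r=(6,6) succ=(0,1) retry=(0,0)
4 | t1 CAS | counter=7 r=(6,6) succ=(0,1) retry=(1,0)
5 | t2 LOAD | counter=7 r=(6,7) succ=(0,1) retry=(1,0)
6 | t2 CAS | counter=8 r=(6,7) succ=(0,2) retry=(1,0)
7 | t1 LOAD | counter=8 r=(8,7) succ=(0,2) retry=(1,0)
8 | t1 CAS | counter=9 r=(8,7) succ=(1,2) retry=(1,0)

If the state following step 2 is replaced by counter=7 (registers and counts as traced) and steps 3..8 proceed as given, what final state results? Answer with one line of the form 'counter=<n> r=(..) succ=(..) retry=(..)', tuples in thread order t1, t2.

counter=9 r=(8,7) succ=(1,1) retry=(1,1)

state after step 2 := counter=7 r=(6,6) succ=(0,0) retry=(0,0)
3 | t2 CAS | counter=7 r=(6,6) succ=(0,0) retry=(0,1)
4 | t1 CAS | counter=7 r=(6,6) succ=(0,0) retry=(1,1)
5 | t2 LOAD | counter=7 r=(6,7) succ=(0,0) retry=(1,1)
6 | t2 CAS | counter=8 r=(6,7) succ=(0,1) retry=(1,1)
7 | t1 LOAD | counter=8 r=(8,7) succ=(0,1) retry=(1,1)
8 | t1 CAS | counter=9 r=(8,7) succ=(1,1) retry=(1,1)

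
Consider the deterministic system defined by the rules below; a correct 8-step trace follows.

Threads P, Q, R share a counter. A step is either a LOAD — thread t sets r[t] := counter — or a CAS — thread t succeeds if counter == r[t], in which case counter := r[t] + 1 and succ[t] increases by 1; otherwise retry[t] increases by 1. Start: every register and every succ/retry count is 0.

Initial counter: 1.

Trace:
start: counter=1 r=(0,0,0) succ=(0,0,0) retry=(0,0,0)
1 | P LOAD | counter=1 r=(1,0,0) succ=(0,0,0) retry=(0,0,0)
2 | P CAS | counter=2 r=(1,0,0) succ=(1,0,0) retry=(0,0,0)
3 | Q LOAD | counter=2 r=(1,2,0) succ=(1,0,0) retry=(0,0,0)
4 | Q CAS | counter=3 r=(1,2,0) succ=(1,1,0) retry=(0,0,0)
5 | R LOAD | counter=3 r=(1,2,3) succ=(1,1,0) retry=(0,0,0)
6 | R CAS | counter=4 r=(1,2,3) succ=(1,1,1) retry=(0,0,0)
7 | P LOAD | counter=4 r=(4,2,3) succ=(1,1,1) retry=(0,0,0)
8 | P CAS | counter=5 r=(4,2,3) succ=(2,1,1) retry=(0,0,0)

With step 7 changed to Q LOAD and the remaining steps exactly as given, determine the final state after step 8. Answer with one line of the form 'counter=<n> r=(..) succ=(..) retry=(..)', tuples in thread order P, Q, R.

(re-executing from step 7 with the substitution; state before step 7: counter=4 r=(1,2,3) succ=(1,1,1) retry=(0,0,0))
7 | Q LOAD | counter=4 r=(1,4,3) succ=(1,1,1) retry=(0,0,0)
8 | P CAS | counter=4 r=(1,4,3) succ=(1,1,1) retry=(1,0,0)

counter=4 r=(1,4,3) succ=(1,1,1) retry=(1,0,0)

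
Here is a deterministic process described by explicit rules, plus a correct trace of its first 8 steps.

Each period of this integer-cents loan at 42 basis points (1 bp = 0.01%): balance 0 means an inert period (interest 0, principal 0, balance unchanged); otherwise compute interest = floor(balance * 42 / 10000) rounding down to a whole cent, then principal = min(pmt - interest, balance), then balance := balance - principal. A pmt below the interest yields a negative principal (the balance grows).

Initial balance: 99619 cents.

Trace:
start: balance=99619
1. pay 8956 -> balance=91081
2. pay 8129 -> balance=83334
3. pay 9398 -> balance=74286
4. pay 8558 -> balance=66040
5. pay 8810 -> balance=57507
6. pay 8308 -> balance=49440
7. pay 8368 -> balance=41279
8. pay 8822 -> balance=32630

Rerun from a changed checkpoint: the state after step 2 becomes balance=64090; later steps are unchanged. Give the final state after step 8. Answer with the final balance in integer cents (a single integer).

state after step 2 := balance=64090
3. pay 9398 -> balance=54961
4. pay 8558 -> balance=46633
5. pay 8810 -> balance=38018
6. pay 8308 -> balance=29869
7. pay 8368 -> balance=21626
8. pay 8822 -> balance=12894

12894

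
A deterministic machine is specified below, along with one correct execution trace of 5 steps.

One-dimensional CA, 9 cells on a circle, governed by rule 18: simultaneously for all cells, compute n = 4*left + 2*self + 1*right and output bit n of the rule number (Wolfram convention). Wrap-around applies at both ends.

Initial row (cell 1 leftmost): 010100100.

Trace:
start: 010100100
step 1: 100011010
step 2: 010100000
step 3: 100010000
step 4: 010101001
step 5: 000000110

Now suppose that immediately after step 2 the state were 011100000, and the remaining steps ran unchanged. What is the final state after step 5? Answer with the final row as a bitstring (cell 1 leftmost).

state after step 2 := 011100000
step 3: 100010000
step 4: 010101001
step 5: 000000110

000000110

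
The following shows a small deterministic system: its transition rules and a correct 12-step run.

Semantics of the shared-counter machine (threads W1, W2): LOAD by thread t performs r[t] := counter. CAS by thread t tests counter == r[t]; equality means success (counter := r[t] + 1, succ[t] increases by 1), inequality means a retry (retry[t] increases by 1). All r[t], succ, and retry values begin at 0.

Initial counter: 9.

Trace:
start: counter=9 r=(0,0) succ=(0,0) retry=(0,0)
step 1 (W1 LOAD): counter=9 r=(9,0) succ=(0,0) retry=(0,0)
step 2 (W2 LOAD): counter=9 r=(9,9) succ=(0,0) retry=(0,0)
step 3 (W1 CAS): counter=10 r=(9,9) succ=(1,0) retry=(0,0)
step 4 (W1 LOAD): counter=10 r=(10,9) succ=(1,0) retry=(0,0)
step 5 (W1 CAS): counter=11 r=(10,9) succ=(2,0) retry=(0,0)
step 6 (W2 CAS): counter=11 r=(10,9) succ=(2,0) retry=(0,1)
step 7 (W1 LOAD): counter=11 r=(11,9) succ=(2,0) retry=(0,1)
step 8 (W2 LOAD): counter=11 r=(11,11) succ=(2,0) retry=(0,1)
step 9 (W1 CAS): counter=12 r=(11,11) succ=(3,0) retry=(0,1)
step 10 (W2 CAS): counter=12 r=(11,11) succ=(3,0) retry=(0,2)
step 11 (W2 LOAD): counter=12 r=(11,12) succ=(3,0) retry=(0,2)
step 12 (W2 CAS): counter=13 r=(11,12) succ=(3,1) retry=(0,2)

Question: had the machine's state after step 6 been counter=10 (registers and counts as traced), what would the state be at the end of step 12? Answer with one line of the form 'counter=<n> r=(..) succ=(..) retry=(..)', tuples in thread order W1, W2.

state after step 6 := counter=10 r=(10,9) succ=(2,0) retry=(0,1)
step 7 (W1 LOAD): counter=10 r=(10,9) succ=(2,0) retry=(0,1)
step 8 (W2 LOAD): counter=10 r=(10,10) succ=(2,0) retry=(0,1)
step 9 (W1 CAS): counter=11 r=(10,10) succ=(3,0) retry=(0,1)
step 10 (W2 CAS): counter=11 r=(10,10) succ=(3,0) retry=(0,2)
step 11 (W2 LOAD): counter=11 r=(10,11) succ=(3,0) retry=(0,2)
step 12 (W2 CAS): counter=12 r=(10,11) succ=(3,1) retry=(0,2)

counter=12 r=(10,11) succ=(3,1) retry=(0,2)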